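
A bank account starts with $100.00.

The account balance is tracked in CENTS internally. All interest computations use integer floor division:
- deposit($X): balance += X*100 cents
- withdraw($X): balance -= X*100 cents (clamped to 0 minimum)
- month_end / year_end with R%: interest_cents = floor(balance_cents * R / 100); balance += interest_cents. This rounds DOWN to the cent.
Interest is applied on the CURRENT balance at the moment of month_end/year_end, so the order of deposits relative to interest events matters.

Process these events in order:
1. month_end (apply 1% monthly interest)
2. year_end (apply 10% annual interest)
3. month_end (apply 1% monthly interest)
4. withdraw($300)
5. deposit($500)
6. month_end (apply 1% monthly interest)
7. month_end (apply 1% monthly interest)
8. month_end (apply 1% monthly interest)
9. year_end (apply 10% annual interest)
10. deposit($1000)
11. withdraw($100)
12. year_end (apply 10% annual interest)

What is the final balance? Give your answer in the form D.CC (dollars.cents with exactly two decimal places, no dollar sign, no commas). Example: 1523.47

Answer: 1613.32

Derivation:
After 1 (month_end (apply 1% monthly interest)): balance=$101.00 total_interest=$1.00
After 2 (year_end (apply 10% annual interest)): balance=$111.10 total_interest=$11.10
After 3 (month_end (apply 1% monthly interest)): balance=$112.21 total_interest=$12.21
After 4 (withdraw($300)): balance=$0.00 total_interest=$12.21
After 5 (deposit($500)): balance=$500.00 total_interest=$12.21
After 6 (month_end (apply 1% monthly interest)): balance=$505.00 total_interest=$17.21
After 7 (month_end (apply 1% monthly interest)): balance=$510.05 total_interest=$22.26
After 8 (month_end (apply 1% monthly interest)): balance=$515.15 total_interest=$27.36
After 9 (year_end (apply 10% annual interest)): balance=$566.66 total_interest=$78.87
After 10 (deposit($1000)): balance=$1566.66 total_interest=$78.87
After 11 (withdraw($100)): balance=$1466.66 total_interest=$78.87
After 12 (year_end (apply 10% annual interest)): balance=$1613.32 total_interest=$225.53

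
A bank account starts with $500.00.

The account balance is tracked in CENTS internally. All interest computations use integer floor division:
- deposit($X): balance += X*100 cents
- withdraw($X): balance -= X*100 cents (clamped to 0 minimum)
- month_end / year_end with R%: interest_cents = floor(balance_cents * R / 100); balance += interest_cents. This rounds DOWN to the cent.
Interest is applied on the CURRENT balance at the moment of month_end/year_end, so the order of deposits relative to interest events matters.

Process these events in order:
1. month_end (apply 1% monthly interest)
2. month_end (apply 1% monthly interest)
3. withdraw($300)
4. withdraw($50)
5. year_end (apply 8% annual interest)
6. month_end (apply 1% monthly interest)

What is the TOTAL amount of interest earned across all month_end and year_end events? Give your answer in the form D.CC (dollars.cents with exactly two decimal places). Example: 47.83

Answer: 24.57

Derivation:
After 1 (month_end (apply 1% monthly interest)): balance=$505.00 total_interest=$5.00
After 2 (month_end (apply 1% monthly interest)): balance=$510.05 total_interest=$10.05
After 3 (withdraw($300)): balance=$210.05 total_interest=$10.05
After 4 (withdraw($50)): balance=$160.05 total_interest=$10.05
After 5 (year_end (apply 8% annual interest)): balance=$172.85 total_interest=$22.85
After 6 (month_end (apply 1% monthly interest)): balance=$174.57 total_interest=$24.57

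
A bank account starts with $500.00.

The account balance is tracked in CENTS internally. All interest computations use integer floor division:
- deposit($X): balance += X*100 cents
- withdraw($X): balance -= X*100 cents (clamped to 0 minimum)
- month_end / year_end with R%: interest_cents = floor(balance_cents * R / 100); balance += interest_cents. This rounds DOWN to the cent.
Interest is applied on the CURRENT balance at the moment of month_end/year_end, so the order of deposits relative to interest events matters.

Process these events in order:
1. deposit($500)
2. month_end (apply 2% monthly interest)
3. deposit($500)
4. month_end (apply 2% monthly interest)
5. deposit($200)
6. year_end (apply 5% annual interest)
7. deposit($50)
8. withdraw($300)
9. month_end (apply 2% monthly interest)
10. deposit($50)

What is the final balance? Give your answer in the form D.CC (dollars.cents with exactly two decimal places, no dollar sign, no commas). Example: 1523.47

After 1 (deposit($500)): balance=$1000.00 total_interest=$0.00
After 2 (month_end (apply 2% monthly interest)): balance=$1020.00 total_interest=$20.00
After 3 (deposit($500)): balance=$1520.00 total_interest=$20.00
After 4 (month_end (apply 2% monthly interest)): balance=$1550.40 total_interest=$50.40
After 5 (deposit($200)): balance=$1750.40 total_interest=$50.40
After 6 (year_end (apply 5% annual interest)): balance=$1837.92 total_interest=$137.92
After 7 (deposit($50)): balance=$1887.92 total_interest=$137.92
After 8 (withdraw($300)): balance=$1587.92 total_interest=$137.92
After 9 (month_end (apply 2% monthly interest)): balance=$1619.67 total_interest=$169.67
After 10 (deposit($50)): balance=$1669.67 total_interest=$169.67

Answer: 1669.67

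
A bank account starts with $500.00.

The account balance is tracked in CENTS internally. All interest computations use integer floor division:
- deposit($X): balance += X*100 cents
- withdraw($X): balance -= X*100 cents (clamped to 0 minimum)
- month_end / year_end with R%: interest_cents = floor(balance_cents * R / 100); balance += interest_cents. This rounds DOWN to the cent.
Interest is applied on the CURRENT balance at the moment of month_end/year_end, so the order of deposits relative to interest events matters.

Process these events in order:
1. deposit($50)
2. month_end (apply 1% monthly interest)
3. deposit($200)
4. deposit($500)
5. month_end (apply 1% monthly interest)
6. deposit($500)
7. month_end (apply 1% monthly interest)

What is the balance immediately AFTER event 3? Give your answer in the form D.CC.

After 1 (deposit($50)): balance=$550.00 total_interest=$0.00
After 2 (month_end (apply 1% monthly interest)): balance=$555.50 total_interest=$5.50
After 3 (deposit($200)): balance=$755.50 total_interest=$5.50

Answer: 755.50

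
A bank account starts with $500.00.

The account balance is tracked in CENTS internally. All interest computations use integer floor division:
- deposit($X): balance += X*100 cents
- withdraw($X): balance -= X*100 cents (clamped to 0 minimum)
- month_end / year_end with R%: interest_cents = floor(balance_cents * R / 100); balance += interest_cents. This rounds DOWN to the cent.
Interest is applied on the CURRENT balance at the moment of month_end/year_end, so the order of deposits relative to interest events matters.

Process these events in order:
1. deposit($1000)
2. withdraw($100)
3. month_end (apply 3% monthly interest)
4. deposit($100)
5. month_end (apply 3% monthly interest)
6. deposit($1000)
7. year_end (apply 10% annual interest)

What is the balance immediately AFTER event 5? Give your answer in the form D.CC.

Answer: 1588.26

Derivation:
After 1 (deposit($1000)): balance=$1500.00 total_interest=$0.00
After 2 (withdraw($100)): balance=$1400.00 total_interest=$0.00
After 3 (month_end (apply 3% monthly interest)): balance=$1442.00 total_interest=$42.00
After 4 (deposit($100)): balance=$1542.00 total_interest=$42.00
After 5 (month_end (apply 3% monthly interest)): balance=$1588.26 total_interest=$88.26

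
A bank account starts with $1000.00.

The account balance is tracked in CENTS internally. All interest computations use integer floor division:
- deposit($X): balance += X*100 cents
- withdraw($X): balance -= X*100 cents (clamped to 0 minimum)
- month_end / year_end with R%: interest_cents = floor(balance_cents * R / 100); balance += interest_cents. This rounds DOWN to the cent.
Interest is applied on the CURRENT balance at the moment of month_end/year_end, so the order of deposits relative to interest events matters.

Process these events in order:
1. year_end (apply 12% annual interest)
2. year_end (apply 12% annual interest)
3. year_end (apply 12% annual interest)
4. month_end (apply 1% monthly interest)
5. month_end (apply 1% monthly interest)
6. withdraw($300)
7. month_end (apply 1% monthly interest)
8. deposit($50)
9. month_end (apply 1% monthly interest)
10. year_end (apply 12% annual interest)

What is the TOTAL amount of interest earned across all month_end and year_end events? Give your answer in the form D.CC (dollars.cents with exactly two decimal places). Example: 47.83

After 1 (year_end (apply 12% annual interest)): balance=$1120.00 total_interest=$120.00
After 2 (year_end (apply 12% annual interest)): balance=$1254.40 total_interest=$254.40
After 3 (year_end (apply 12% annual interest)): balance=$1404.92 total_interest=$404.92
After 4 (month_end (apply 1% monthly interest)): balance=$1418.96 total_interest=$418.96
After 5 (month_end (apply 1% monthly interest)): balance=$1433.14 total_interest=$433.14
After 6 (withdraw($300)): balance=$1133.14 total_interest=$433.14
After 7 (month_end (apply 1% monthly interest)): balance=$1144.47 total_interest=$444.47
After 8 (deposit($50)): balance=$1194.47 total_interest=$444.47
After 9 (month_end (apply 1% monthly interest)): balance=$1206.41 total_interest=$456.41
After 10 (year_end (apply 12% annual interest)): balance=$1351.17 total_interest=$601.17

Answer: 601.17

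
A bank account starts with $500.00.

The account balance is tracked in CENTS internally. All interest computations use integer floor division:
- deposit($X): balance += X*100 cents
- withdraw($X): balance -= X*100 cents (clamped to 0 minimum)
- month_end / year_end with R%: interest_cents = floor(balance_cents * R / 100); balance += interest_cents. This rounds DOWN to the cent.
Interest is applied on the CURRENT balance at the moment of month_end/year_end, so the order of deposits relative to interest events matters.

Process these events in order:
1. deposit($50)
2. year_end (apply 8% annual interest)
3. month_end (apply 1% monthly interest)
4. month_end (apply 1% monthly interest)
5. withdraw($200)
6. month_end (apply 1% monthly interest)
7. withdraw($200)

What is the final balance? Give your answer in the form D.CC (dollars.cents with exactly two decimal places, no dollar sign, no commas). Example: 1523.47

Answer: 209.98

Derivation:
After 1 (deposit($50)): balance=$550.00 total_interest=$0.00
After 2 (year_end (apply 8% annual interest)): balance=$594.00 total_interest=$44.00
After 3 (month_end (apply 1% monthly interest)): balance=$599.94 total_interest=$49.94
After 4 (month_end (apply 1% monthly interest)): balance=$605.93 total_interest=$55.93
After 5 (withdraw($200)): balance=$405.93 total_interest=$55.93
After 6 (month_end (apply 1% monthly interest)): balance=$409.98 total_interest=$59.98
After 7 (withdraw($200)): balance=$209.98 total_interest=$59.98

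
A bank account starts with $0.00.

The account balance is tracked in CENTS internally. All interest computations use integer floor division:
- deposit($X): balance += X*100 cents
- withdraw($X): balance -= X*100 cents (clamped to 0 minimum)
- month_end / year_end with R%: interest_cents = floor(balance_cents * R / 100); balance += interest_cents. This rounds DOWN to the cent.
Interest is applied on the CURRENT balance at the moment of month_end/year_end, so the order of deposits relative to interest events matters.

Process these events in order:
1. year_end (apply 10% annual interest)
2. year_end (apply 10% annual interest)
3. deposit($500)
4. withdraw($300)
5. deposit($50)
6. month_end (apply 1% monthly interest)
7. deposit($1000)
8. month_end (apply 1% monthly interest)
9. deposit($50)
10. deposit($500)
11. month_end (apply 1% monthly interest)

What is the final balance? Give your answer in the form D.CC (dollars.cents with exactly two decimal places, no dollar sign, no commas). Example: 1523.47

Answer: 1833.17

Derivation:
After 1 (year_end (apply 10% annual interest)): balance=$0.00 total_interest=$0.00
After 2 (year_end (apply 10% annual interest)): balance=$0.00 total_interest=$0.00
After 3 (deposit($500)): balance=$500.00 total_interest=$0.00
After 4 (withdraw($300)): balance=$200.00 total_interest=$0.00
After 5 (deposit($50)): balance=$250.00 total_interest=$0.00
After 6 (month_end (apply 1% monthly interest)): balance=$252.50 total_interest=$2.50
After 7 (deposit($1000)): balance=$1252.50 total_interest=$2.50
After 8 (month_end (apply 1% monthly interest)): balance=$1265.02 total_interest=$15.02
After 9 (deposit($50)): balance=$1315.02 total_interest=$15.02
After 10 (deposit($500)): balance=$1815.02 total_interest=$15.02
After 11 (month_end (apply 1% monthly interest)): balance=$1833.17 total_interest=$33.17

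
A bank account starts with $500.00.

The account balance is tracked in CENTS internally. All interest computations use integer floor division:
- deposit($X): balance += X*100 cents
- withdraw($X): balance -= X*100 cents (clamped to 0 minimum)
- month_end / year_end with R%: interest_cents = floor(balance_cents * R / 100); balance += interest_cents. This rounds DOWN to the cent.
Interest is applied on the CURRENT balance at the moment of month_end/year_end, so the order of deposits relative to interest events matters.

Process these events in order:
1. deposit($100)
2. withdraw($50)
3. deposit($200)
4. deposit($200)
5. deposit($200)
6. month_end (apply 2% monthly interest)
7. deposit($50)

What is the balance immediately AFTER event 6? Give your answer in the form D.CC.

After 1 (deposit($100)): balance=$600.00 total_interest=$0.00
After 2 (withdraw($50)): balance=$550.00 total_interest=$0.00
After 3 (deposit($200)): balance=$750.00 total_interest=$0.00
After 4 (deposit($200)): balance=$950.00 total_interest=$0.00
After 5 (deposit($200)): balance=$1150.00 total_interest=$0.00
After 6 (month_end (apply 2% monthly interest)): balance=$1173.00 total_interest=$23.00

Answer: 1173.00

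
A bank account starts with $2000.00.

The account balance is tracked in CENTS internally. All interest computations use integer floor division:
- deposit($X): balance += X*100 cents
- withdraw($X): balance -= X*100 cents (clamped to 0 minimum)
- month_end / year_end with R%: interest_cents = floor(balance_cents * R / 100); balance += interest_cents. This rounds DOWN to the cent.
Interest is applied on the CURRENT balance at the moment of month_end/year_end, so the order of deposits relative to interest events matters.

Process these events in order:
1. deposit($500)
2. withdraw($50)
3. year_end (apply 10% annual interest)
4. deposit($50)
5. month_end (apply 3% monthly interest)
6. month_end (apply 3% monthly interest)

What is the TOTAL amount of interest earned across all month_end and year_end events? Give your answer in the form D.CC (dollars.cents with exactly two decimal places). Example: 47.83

After 1 (deposit($500)): balance=$2500.00 total_interest=$0.00
After 2 (withdraw($50)): balance=$2450.00 total_interest=$0.00
After 3 (year_end (apply 10% annual interest)): balance=$2695.00 total_interest=$245.00
After 4 (deposit($50)): balance=$2745.00 total_interest=$245.00
After 5 (month_end (apply 3% monthly interest)): balance=$2827.35 total_interest=$327.35
After 6 (month_end (apply 3% monthly interest)): balance=$2912.17 total_interest=$412.17

Answer: 412.17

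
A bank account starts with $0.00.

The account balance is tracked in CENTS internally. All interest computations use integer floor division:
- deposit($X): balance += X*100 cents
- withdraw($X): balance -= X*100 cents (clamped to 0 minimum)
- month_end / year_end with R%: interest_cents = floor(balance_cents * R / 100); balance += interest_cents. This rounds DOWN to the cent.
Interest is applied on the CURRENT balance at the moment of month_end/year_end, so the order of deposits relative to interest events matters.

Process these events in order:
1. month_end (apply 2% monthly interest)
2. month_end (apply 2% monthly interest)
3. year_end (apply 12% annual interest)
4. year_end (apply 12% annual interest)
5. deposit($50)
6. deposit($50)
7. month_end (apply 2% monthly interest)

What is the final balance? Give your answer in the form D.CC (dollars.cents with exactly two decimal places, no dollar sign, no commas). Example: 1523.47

Answer: 102.00

Derivation:
After 1 (month_end (apply 2% monthly interest)): balance=$0.00 total_interest=$0.00
After 2 (month_end (apply 2% monthly interest)): balance=$0.00 total_interest=$0.00
After 3 (year_end (apply 12% annual interest)): balance=$0.00 total_interest=$0.00
After 4 (year_end (apply 12% annual interest)): balance=$0.00 total_interest=$0.00
After 5 (deposit($50)): balance=$50.00 total_interest=$0.00
After 6 (deposit($50)): balance=$100.00 total_interest=$0.00
After 7 (month_end (apply 2% monthly interest)): balance=$102.00 total_interest=$2.00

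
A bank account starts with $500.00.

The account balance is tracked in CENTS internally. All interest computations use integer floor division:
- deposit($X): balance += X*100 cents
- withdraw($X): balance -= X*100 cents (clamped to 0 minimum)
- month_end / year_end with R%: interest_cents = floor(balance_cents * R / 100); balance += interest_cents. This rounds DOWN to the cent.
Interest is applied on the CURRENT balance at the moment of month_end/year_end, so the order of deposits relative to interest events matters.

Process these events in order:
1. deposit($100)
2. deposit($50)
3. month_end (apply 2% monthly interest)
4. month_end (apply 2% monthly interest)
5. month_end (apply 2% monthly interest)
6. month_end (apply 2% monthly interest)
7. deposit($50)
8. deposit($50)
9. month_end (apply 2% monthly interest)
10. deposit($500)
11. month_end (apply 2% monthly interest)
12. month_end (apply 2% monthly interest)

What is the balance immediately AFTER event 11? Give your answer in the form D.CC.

After 1 (deposit($100)): balance=$600.00 total_interest=$0.00
After 2 (deposit($50)): balance=$650.00 total_interest=$0.00
After 3 (month_end (apply 2% monthly interest)): balance=$663.00 total_interest=$13.00
After 4 (month_end (apply 2% monthly interest)): balance=$676.26 total_interest=$26.26
After 5 (month_end (apply 2% monthly interest)): balance=$689.78 total_interest=$39.78
After 6 (month_end (apply 2% monthly interest)): balance=$703.57 total_interest=$53.57
After 7 (deposit($50)): balance=$753.57 total_interest=$53.57
After 8 (deposit($50)): balance=$803.57 total_interest=$53.57
After 9 (month_end (apply 2% monthly interest)): balance=$819.64 total_interest=$69.64
After 10 (deposit($500)): balance=$1319.64 total_interest=$69.64
After 11 (month_end (apply 2% monthly interest)): balance=$1346.03 total_interest=$96.03

Answer: 1346.03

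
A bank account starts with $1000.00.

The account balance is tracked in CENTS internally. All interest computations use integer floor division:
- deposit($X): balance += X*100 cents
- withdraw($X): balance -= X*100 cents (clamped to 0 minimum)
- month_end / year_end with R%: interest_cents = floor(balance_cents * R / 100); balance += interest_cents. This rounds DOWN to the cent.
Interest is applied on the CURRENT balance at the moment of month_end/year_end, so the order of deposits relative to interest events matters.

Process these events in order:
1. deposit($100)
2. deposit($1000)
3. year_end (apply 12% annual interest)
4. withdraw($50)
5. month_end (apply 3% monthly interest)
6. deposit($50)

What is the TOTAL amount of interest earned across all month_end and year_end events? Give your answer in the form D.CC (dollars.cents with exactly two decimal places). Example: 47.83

After 1 (deposit($100)): balance=$1100.00 total_interest=$0.00
After 2 (deposit($1000)): balance=$2100.00 total_interest=$0.00
After 3 (year_end (apply 12% annual interest)): balance=$2352.00 total_interest=$252.00
After 4 (withdraw($50)): balance=$2302.00 total_interest=$252.00
After 5 (month_end (apply 3% monthly interest)): balance=$2371.06 total_interest=$321.06
After 6 (deposit($50)): balance=$2421.06 total_interest=$321.06

Answer: 321.06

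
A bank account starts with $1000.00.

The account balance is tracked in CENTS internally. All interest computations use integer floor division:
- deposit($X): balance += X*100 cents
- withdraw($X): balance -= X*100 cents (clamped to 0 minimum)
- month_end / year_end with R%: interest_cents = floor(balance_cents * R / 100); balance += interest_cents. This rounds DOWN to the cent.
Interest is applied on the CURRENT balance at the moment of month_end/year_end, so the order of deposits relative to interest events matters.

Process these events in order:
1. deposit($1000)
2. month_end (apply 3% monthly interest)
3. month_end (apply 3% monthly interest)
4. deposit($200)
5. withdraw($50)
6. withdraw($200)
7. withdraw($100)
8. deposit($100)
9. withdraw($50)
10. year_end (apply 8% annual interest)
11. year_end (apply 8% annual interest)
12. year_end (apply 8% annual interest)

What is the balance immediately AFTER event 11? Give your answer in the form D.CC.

After 1 (deposit($1000)): balance=$2000.00 total_interest=$0.00
After 2 (month_end (apply 3% monthly interest)): balance=$2060.00 total_interest=$60.00
After 3 (month_end (apply 3% monthly interest)): balance=$2121.80 total_interest=$121.80
After 4 (deposit($200)): balance=$2321.80 total_interest=$121.80
After 5 (withdraw($50)): balance=$2271.80 total_interest=$121.80
After 6 (withdraw($200)): balance=$2071.80 total_interest=$121.80
After 7 (withdraw($100)): balance=$1971.80 total_interest=$121.80
After 8 (deposit($100)): balance=$2071.80 total_interest=$121.80
After 9 (withdraw($50)): balance=$2021.80 total_interest=$121.80
After 10 (year_end (apply 8% annual interest)): balance=$2183.54 total_interest=$283.54
After 11 (year_end (apply 8% annual interest)): balance=$2358.22 total_interest=$458.22

Answer: 2358.22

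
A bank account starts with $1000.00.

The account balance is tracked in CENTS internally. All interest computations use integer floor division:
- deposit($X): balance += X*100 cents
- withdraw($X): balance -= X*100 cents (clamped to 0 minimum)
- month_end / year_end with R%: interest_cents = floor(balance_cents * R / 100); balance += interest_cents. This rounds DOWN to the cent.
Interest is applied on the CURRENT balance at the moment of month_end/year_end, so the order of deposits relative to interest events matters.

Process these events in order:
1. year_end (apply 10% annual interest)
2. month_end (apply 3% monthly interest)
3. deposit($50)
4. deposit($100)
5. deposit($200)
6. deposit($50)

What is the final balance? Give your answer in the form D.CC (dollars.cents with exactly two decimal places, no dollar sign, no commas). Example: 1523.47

Answer: 1533.00

Derivation:
After 1 (year_end (apply 10% annual interest)): balance=$1100.00 total_interest=$100.00
After 2 (month_end (apply 3% monthly interest)): balance=$1133.00 total_interest=$133.00
After 3 (deposit($50)): balance=$1183.00 total_interest=$133.00
After 4 (deposit($100)): balance=$1283.00 total_interest=$133.00
After 5 (deposit($200)): balance=$1483.00 total_interest=$133.00
After 6 (deposit($50)): balance=$1533.00 total_interest=$133.00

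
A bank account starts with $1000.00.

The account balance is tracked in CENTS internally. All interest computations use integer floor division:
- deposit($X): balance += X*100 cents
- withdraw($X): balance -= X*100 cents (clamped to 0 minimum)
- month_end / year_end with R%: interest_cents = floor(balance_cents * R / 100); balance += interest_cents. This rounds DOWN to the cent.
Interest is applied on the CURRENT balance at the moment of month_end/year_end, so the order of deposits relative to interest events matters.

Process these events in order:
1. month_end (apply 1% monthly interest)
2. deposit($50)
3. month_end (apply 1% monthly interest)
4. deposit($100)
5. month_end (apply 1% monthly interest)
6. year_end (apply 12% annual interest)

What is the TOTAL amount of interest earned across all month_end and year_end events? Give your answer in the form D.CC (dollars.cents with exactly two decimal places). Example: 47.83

After 1 (month_end (apply 1% monthly interest)): balance=$1010.00 total_interest=$10.00
After 2 (deposit($50)): balance=$1060.00 total_interest=$10.00
After 3 (month_end (apply 1% monthly interest)): balance=$1070.60 total_interest=$20.60
After 4 (deposit($100)): balance=$1170.60 total_interest=$20.60
After 5 (month_end (apply 1% monthly interest)): balance=$1182.30 total_interest=$32.30
After 6 (year_end (apply 12% annual interest)): balance=$1324.17 total_interest=$174.17

Answer: 174.17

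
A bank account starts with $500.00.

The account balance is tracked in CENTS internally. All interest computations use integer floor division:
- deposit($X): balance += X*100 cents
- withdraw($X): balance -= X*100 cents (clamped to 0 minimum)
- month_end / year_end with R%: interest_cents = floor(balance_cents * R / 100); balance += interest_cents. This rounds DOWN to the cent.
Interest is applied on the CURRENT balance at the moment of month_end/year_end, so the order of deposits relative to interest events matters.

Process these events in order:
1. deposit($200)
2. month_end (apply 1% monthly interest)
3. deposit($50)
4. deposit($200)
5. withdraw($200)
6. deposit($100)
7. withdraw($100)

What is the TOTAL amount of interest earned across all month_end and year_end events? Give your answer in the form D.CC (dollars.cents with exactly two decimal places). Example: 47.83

After 1 (deposit($200)): balance=$700.00 total_interest=$0.00
After 2 (month_end (apply 1% monthly interest)): balance=$707.00 total_interest=$7.00
After 3 (deposit($50)): balance=$757.00 total_interest=$7.00
After 4 (deposit($200)): balance=$957.00 total_interest=$7.00
After 5 (withdraw($200)): balance=$757.00 total_interest=$7.00
After 6 (deposit($100)): balance=$857.00 total_interest=$7.00
After 7 (withdraw($100)): balance=$757.00 total_interest=$7.00

Answer: 7.00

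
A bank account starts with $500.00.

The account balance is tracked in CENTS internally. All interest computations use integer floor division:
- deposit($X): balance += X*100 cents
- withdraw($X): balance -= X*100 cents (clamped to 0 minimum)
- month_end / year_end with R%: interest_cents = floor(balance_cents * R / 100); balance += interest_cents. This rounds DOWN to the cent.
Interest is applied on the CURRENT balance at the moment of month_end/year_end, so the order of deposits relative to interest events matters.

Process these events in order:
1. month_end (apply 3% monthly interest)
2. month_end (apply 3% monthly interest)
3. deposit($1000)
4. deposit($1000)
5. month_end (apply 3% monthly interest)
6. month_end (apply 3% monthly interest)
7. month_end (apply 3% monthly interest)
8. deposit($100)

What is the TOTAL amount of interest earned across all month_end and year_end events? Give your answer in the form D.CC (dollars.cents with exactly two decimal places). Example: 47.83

After 1 (month_end (apply 3% monthly interest)): balance=$515.00 total_interest=$15.00
After 2 (month_end (apply 3% monthly interest)): balance=$530.45 total_interest=$30.45
After 3 (deposit($1000)): balance=$1530.45 total_interest=$30.45
After 4 (deposit($1000)): balance=$2530.45 total_interest=$30.45
After 5 (month_end (apply 3% monthly interest)): balance=$2606.36 total_interest=$106.36
After 6 (month_end (apply 3% monthly interest)): balance=$2684.55 total_interest=$184.55
After 7 (month_end (apply 3% monthly interest)): balance=$2765.08 total_interest=$265.08
After 8 (deposit($100)): balance=$2865.08 total_interest=$265.08

Answer: 265.08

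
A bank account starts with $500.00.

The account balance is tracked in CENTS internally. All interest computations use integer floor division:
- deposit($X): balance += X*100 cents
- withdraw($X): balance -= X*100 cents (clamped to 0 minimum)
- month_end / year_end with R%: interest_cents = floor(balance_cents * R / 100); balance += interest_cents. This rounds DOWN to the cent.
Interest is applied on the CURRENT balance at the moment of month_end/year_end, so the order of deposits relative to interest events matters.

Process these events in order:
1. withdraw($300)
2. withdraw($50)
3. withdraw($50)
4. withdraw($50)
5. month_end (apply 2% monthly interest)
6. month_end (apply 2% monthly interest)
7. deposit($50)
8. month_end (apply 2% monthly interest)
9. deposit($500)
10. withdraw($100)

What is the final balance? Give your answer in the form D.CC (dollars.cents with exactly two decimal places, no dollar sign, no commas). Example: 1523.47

After 1 (withdraw($300)): balance=$200.00 total_interest=$0.00
After 2 (withdraw($50)): balance=$150.00 total_interest=$0.00
After 3 (withdraw($50)): balance=$100.00 total_interest=$0.00
After 4 (withdraw($50)): balance=$50.00 total_interest=$0.00
After 5 (month_end (apply 2% monthly interest)): balance=$51.00 total_interest=$1.00
After 6 (month_end (apply 2% monthly interest)): balance=$52.02 total_interest=$2.02
After 7 (deposit($50)): balance=$102.02 total_interest=$2.02
After 8 (month_end (apply 2% monthly interest)): balance=$104.06 total_interest=$4.06
After 9 (deposit($500)): balance=$604.06 total_interest=$4.06
After 10 (withdraw($100)): balance=$504.06 total_interest=$4.06

Answer: 504.06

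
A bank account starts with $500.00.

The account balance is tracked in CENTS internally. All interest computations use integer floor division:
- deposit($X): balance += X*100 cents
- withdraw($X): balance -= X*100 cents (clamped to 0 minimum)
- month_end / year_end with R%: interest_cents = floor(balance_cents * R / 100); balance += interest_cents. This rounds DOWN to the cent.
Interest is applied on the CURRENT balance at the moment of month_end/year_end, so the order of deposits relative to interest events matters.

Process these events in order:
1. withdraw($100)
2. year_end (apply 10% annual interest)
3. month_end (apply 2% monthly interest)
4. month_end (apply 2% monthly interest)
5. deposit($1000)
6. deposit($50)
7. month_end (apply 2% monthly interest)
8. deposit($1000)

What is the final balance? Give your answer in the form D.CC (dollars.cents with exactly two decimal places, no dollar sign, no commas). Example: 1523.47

After 1 (withdraw($100)): balance=$400.00 total_interest=$0.00
After 2 (year_end (apply 10% annual interest)): balance=$440.00 total_interest=$40.00
After 3 (month_end (apply 2% monthly interest)): balance=$448.80 total_interest=$48.80
After 4 (month_end (apply 2% monthly interest)): balance=$457.77 total_interest=$57.77
After 5 (deposit($1000)): balance=$1457.77 total_interest=$57.77
After 6 (deposit($50)): balance=$1507.77 total_interest=$57.77
After 7 (month_end (apply 2% monthly interest)): balance=$1537.92 total_interest=$87.92
After 8 (deposit($1000)): balance=$2537.92 total_interest=$87.92

Answer: 2537.92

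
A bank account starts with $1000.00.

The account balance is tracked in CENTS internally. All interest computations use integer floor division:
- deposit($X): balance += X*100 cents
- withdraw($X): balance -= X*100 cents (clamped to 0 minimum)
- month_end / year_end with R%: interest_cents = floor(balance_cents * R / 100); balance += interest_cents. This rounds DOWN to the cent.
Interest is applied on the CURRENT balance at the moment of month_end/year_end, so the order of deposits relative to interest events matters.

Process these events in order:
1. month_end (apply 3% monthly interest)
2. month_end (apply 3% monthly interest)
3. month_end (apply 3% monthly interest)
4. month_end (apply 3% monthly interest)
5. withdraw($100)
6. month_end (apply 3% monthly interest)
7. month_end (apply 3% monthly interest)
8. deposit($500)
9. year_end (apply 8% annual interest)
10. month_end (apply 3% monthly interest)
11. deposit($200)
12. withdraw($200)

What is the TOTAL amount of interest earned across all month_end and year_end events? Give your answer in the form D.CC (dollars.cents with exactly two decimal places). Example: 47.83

After 1 (month_end (apply 3% monthly interest)): balance=$1030.00 total_interest=$30.00
After 2 (month_end (apply 3% monthly interest)): balance=$1060.90 total_interest=$60.90
After 3 (month_end (apply 3% monthly interest)): balance=$1092.72 total_interest=$92.72
After 4 (month_end (apply 3% monthly interest)): balance=$1125.50 total_interest=$125.50
After 5 (withdraw($100)): balance=$1025.50 total_interest=$125.50
After 6 (month_end (apply 3% monthly interest)): balance=$1056.26 total_interest=$156.26
After 7 (month_end (apply 3% monthly interest)): balance=$1087.94 total_interest=$187.94
After 8 (deposit($500)): balance=$1587.94 total_interest=$187.94
After 9 (year_end (apply 8% annual interest)): balance=$1714.97 total_interest=$314.97
After 10 (month_end (apply 3% monthly interest)): balance=$1766.41 total_interest=$366.41
After 11 (deposit($200)): balance=$1966.41 total_interest=$366.41
After 12 (withdraw($200)): balance=$1766.41 total_interest=$366.41

Answer: 366.41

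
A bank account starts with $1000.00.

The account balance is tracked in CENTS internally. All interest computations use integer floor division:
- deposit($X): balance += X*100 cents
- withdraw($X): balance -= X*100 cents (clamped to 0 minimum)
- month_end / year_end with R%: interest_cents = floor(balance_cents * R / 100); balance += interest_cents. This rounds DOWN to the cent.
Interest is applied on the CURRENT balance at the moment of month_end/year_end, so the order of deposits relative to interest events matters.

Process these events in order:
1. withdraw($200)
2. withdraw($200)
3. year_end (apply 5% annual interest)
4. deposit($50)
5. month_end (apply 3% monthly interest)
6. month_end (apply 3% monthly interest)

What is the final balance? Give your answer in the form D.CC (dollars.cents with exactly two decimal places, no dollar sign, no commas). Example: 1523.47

Answer: 721.41

Derivation:
After 1 (withdraw($200)): balance=$800.00 total_interest=$0.00
After 2 (withdraw($200)): balance=$600.00 total_interest=$0.00
After 3 (year_end (apply 5% annual interest)): balance=$630.00 total_interest=$30.00
After 4 (deposit($50)): balance=$680.00 total_interest=$30.00
After 5 (month_end (apply 3% monthly interest)): balance=$700.40 total_interest=$50.40
After 6 (month_end (apply 3% monthly interest)): balance=$721.41 total_interest=$71.41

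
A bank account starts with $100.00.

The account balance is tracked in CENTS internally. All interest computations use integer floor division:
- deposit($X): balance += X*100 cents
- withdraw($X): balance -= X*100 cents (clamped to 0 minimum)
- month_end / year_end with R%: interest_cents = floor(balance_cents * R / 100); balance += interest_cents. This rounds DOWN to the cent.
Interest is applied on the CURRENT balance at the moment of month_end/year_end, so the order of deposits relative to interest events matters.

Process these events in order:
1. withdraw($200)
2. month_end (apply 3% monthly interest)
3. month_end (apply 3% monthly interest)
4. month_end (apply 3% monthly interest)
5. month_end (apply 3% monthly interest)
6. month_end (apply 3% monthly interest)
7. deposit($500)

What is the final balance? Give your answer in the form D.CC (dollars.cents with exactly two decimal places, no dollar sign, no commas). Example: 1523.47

After 1 (withdraw($200)): balance=$0.00 total_interest=$0.00
After 2 (month_end (apply 3% monthly interest)): balance=$0.00 total_interest=$0.00
After 3 (month_end (apply 3% monthly interest)): balance=$0.00 total_interest=$0.00
After 4 (month_end (apply 3% monthly interest)): balance=$0.00 total_interest=$0.00
After 5 (month_end (apply 3% monthly interest)): balance=$0.00 total_interest=$0.00
After 6 (month_end (apply 3% monthly interest)): balance=$0.00 total_interest=$0.00
After 7 (deposit($500)): balance=$500.00 total_interest=$0.00

Answer: 500.00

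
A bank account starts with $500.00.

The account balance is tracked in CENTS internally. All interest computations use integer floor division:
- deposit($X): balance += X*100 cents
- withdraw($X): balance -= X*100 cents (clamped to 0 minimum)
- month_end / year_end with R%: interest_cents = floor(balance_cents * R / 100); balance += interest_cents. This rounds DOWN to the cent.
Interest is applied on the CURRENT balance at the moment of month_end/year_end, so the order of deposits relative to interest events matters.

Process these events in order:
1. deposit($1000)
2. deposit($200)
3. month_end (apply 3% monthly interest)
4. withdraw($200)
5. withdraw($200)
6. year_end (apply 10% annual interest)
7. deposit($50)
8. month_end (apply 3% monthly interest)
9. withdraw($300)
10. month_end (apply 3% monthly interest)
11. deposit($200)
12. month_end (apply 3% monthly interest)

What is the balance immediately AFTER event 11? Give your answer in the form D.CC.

Answer: 1520.64

Derivation:
After 1 (deposit($1000)): balance=$1500.00 total_interest=$0.00
After 2 (deposit($200)): balance=$1700.00 total_interest=$0.00
After 3 (month_end (apply 3% monthly interest)): balance=$1751.00 total_interest=$51.00
After 4 (withdraw($200)): balance=$1551.00 total_interest=$51.00
After 5 (withdraw($200)): balance=$1351.00 total_interest=$51.00
After 6 (year_end (apply 10% annual interest)): balance=$1486.10 total_interest=$186.10
After 7 (deposit($50)): balance=$1536.10 total_interest=$186.10
After 8 (month_end (apply 3% monthly interest)): balance=$1582.18 total_interest=$232.18
After 9 (withdraw($300)): balance=$1282.18 total_interest=$232.18
After 10 (month_end (apply 3% monthly interest)): balance=$1320.64 total_interest=$270.64
After 11 (deposit($200)): balance=$1520.64 total_interest=$270.64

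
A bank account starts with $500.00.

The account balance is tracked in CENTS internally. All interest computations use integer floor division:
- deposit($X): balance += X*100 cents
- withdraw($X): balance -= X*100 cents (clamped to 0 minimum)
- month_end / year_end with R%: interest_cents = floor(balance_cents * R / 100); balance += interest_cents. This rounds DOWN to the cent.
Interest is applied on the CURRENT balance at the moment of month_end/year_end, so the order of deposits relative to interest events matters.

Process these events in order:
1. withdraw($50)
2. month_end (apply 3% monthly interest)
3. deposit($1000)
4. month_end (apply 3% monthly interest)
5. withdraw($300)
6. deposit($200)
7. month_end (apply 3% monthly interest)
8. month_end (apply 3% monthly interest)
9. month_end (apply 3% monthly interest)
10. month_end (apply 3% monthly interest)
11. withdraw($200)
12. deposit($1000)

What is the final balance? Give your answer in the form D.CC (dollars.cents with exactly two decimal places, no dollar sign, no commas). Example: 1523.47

Answer: 2384.02

Derivation:
After 1 (withdraw($50)): balance=$450.00 total_interest=$0.00
After 2 (month_end (apply 3% monthly interest)): balance=$463.50 total_interest=$13.50
After 3 (deposit($1000)): balance=$1463.50 total_interest=$13.50
After 4 (month_end (apply 3% monthly interest)): balance=$1507.40 total_interest=$57.40
After 5 (withdraw($300)): balance=$1207.40 total_interest=$57.40
After 6 (deposit($200)): balance=$1407.40 total_interest=$57.40
After 7 (month_end (apply 3% monthly interest)): balance=$1449.62 total_interest=$99.62
After 8 (month_end (apply 3% monthly interest)): balance=$1493.10 total_interest=$143.10
After 9 (month_end (apply 3% monthly interest)): balance=$1537.89 total_interest=$187.89
After 10 (month_end (apply 3% monthly interest)): balance=$1584.02 total_interest=$234.02
After 11 (withdraw($200)): balance=$1384.02 total_interest=$234.02
After 12 (deposit($1000)): balance=$2384.02 total_interest=$234.02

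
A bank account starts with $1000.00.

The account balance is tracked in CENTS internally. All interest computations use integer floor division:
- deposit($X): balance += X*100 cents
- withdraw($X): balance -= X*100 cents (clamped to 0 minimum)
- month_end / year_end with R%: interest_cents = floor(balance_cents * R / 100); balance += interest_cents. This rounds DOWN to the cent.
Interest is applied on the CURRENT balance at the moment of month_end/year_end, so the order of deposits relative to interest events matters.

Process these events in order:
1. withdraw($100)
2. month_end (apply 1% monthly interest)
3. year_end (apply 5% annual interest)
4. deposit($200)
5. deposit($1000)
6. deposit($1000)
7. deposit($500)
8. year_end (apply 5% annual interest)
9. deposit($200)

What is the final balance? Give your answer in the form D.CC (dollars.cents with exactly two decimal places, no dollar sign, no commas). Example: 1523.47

After 1 (withdraw($100)): balance=$900.00 total_interest=$0.00
After 2 (month_end (apply 1% monthly interest)): balance=$909.00 total_interest=$9.00
After 3 (year_end (apply 5% annual interest)): balance=$954.45 total_interest=$54.45
After 4 (deposit($200)): balance=$1154.45 total_interest=$54.45
After 5 (deposit($1000)): balance=$2154.45 total_interest=$54.45
After 6 (deposit($1000)): balance=$3154.45 total_interest=$54.45
After 7 (deposit($500)): balance=$3654.45 total_interest=$54.45
After 8 (year_end (apply 5% annual interest)): balance=$3837.17 total_interest=$237.17
After 9 (deposit($200)): balance=$4037.17 total_interest=$237.17

Answer: 4037.17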